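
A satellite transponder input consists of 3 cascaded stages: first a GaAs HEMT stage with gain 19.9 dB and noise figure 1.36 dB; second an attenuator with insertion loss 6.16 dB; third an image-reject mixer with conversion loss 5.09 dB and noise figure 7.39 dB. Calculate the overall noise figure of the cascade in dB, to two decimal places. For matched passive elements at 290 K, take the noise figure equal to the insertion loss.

2.01 dB

Convert to linear (a loss of L dB is a gain of −L dB): F_i = 10^(NF_i/10), G_i = 10^(G_i,dB/10)
  Stage 1: F_1 = 10^(1.36/10) = 1.368, G_1 = 10^(19.9/10) = 97.72
  Stage 2: F_2 = 10^(6.16/10) = 4.130, G_2 = 10^(−6.16/10) = 0.2421
  Stage 3: F_3 = 10^(7.39/10) = 5.483, G_3 = 10^(−5.09/10) = 0.3097
Friis cascade:
  F = 1.368 + (4.130 − 1)/97.72 + (5.483 − 1)/23.66 = 1.589
NF = 10 log₁₀(1.589) = 2.01 dB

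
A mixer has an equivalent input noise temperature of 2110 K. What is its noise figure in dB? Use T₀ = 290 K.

F = 1 + T_e/T₀ = 1 + 2110/290 = 8.27586
NF = 10 log₁₀(8.27586) = 9.18 dB

9.18 dB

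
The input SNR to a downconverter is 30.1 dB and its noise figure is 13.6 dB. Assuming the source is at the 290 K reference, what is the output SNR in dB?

By definition F = SNR_in/SNR_out, so in dB: SNR_out = SNR_in − NF
SNR_out = 30.1 − 13.6 = 16.5 dB

16.5 dB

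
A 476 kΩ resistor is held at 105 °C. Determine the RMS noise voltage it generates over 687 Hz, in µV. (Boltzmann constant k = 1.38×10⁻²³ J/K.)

2.61 µV

T = 105 °C + 273.15 = 378.15 K
V_n = √(4kTRB)
4kTRB = 4 × 1.38×10⁻²³ × 378.15 × 4.76×10⁵ × 6.87×10² = 6.83×10⁻¹² V²
V_n = √(6.83×10⁻¹²) = 2.61×10⁻⁶ V = 2.61 µV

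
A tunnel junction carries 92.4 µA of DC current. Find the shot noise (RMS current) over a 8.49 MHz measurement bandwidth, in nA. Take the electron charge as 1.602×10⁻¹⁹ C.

15.9 nA

I_n = √(2qI·B)
2qI·B = 2 × 1.602×10⁻¹⁹ × 9.24×10⁻⁵ × 8.49×10⁶ = 2.51×10⁻¹⁶ A²
I_n = √(2.51×10⁻¹⁶) = 1.59×10⁻⁸ A = 15.9 nA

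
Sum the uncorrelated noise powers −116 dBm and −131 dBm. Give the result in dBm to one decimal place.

−115.9 dBm

Convert to linear, add, convert back:
P₁ = 2.51×10⁻¹⁵ W, P₂ = 7.94×10⁻¹⁷ W
P_tot = 2.59×10⁻¹⁵ W → 10 log₁₀(P_tot / 10⁻³) = −115.9 dBm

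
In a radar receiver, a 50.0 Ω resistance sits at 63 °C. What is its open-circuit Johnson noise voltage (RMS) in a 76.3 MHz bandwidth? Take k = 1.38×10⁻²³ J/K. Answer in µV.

8.41 µV

T = 63 °C + 273.15 = 336.15 K
V_n = √(4kTRB)
4kTRB = 4 × 1.38×10⁻²³ × 336.15 × 5.00×10¹ × 7.63×10⁷ = 7.08×10⁻¹¹ V²
V_n = √(7.08×10⁻¹¹) = 8.41×10⁻⁶ V = 8.41 µV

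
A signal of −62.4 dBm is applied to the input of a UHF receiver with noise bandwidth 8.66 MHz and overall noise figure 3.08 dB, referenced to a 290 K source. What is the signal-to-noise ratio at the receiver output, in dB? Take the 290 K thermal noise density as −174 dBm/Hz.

39.1 dB

Noise floor: N = −174 + 10 log₁₀(B) + NF
10 log₁₀(8.66×10⁶) = 69.38 dB
N = −174 + 69.38 + 3.08 = −101.54 dBm
SNR = P_sig − N = −62.4 − (−101.54) = 39.14 dB → 39.1 dB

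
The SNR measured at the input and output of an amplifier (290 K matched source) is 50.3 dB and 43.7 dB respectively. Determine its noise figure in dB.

NF (dB) = SNR_in(dB) − SNR_out(dB) when the source is at T₀
NF = 50.3 − 43.7 = 6.6 dB

6.6 dB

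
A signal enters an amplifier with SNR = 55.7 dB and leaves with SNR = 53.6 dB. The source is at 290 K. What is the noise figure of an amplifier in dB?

NF (dB) = SNR_in(dB) − SNR_out(dB) when the source is at T₀
NF = 55.7 − 53.6 = 2.1 dB

2.1 dB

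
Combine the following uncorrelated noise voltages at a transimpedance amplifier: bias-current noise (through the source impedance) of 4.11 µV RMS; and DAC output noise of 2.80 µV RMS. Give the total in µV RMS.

Uncorrelated sources add in power (mean-square): V_tot = √(ΣV_i²)
V_tot = √[(4.11×10⁻⁶)² + (2.80×10⁻⁶)²] = 4.97×10⁻⁶ V = 4.97 µV

4.97 µV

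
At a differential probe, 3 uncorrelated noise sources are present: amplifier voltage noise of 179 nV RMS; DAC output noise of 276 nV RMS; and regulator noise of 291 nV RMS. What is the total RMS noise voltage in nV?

Uncorrelated sources add in power (mean-square): V_tot = √(ΣV_i²)
V_tot = √[(1.79×10⁻⁷)² + (2.76×10⁻⁷)² + (2.91×10⁻⁷)²] = 4.39×10⁻⁷ V = 439 nV

439 nV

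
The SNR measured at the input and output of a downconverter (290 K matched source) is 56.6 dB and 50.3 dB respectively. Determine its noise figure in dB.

6.3 dB

NF (dB) = SNR_in(dB) − SNR_out(dB) when the source is at T₀
NF = 56.6 − 50.3 = 6.3 dB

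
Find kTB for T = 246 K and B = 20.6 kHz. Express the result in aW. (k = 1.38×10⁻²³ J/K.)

P_n = kTB = 1.38×10⁻²³ × 246 × 2.06×10⁴ = 6.99×10⁻¹⁷ W = 69.9 aW

69.9 aW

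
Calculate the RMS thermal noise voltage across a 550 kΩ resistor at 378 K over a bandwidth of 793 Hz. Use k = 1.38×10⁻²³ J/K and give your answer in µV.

V_n = √(4kTRB)
4kTRB = 4 × 1.38×10⁻²³ × 378 × 5.50×10⁵ × 7.93×10² = 9.10×10⁻¹² V²
V_n = √(9.10×10⁻¹²) = 3.02×10⁻⁶ V = 3.02 µV

3.02 µV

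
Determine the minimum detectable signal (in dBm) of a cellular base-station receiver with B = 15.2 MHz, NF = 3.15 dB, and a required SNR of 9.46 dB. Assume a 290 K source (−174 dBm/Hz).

−89.6 dBm

Sensitivity = −174 + 10 log₁₀(B) + NF + SNR_min
= −174 + 71.82 + 3.15 + 9.46
= −89.57 dBm → −89.6 dBm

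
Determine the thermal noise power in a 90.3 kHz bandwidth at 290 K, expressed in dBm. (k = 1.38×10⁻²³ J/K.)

−124.4 dBm

P_n = kTB = 1.38×10⁻²³ × 290 × 9.03×10⁴ = 3.61×10⁻¹⁶ W
In dBm: 10 log₁₀(3.61×10⁻¹⁶ / 10⁻³) = −124.4 dBm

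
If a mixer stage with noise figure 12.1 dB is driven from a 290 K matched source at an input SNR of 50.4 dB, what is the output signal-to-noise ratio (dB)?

By definition F = SNR_in/SNR_out, so in dB: SNR_out = SNR_in − NF
SNR_out = 50.4 − 12.1 = 38.3 dB

38.3 dB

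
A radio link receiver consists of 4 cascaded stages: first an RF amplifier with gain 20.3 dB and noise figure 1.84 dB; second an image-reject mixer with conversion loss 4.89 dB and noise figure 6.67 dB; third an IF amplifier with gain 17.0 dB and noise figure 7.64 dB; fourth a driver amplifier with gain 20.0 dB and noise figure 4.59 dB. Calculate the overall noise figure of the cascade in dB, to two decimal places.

2.31 dB

Convert to linear (a loss of L dB is a gain of −L dB): F_i = 10^(NF_i/10), G_i = 10^(G_i,dB/10)
  Stage 1: F_1 = 10^(1.84/10) = 1.528, G_1 = 10^(20.3/10) = 107.2
  Stage 2: F_2 = 10^(6.67/10) = 4.645, G_2 = 10^(−4.89/10) = 0.3243
  Stage 3: F_3 = 10^(7.64/10) = 5.808, G_3 = 10^(17.0/10) = 50.12
  Stage 4: F_4 = 10^(4.59/10) = 2.877, G_4 = 10^(20.0/10) = 100.0
Friis cascade:
  F = 1.528 + (4.645 − 1)/107.2 + (5.808 − 1)/34.75 + (2.877 − 1)/1742 = 1.701
NF = 10 log₁₀(1.701) = 2.31 dB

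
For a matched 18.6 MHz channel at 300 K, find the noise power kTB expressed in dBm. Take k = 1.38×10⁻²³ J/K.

P_n = kTB = 1.38×10⁻²³ × 300 × 1.86×10⁷ = 7.70×10⁻¹⁴ W
In dBm: 10 log₁₀(7.70×10⁻¹⁴ / 10⁻³) = −101.1 dBm

−101.1 dBm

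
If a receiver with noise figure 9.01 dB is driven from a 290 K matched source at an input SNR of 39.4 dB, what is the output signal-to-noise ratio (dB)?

By definition F = SNR_in/SNR_out, so in dB: SNR_out = SNR_in − NF
SNR_out = 39.4 − 9.01 = 30.39 dB

30.39 dB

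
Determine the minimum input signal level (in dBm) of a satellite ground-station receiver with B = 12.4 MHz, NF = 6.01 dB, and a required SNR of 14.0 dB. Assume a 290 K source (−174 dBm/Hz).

−83.1 dBm

Sensitivity = −174 + 10 log₁₀(B) + NF + SNR_min
= −174 + 70.93 + 6.01 + 14.0
= −83.06 dBm → −83.1 dBm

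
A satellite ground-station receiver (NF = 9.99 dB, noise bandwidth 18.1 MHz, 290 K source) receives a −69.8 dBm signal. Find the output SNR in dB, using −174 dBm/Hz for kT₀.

21.6 dB

Noise floor: N = −174 + 10 log₁₀(B) + NF
10 log₁₀(1.81×10⁷) = 72.58 dB
N = −174 + 72.58 + 9.99 = −91.43 dBm
SNR = P_sig − N = −69.8 − (−91.43) = 21.63 dB → 21.6 dB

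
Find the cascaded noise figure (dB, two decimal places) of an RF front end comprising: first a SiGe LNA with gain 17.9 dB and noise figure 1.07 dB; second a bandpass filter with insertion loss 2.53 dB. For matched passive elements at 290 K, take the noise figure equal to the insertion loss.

1.11 dB

Convert to linear (a loss of L dB is a gain of −L dB): F_i = 10^(NF_i/10), G_i = 10^(G_i,dB/10)
  Stage 1: F_1 = 10^(1.07/10) = 1.279, G_1 = 10^(17.9/10) = 61.66
  Stage 2: F_2 = 10^(2.53/10) = 1.791, G_2 = 10^(−2.53/10) = 0.5585
Friis cascade:
  F = 1.279 + (1.791 − 1)/61.66 = 1.292
NF = 10 log₁₀(1.292) = 1.11 dB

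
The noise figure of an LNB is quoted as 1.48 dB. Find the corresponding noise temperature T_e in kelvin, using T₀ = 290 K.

118 K

F = 10^(1.48/10) = 1.40605
T_e = (F − 1)·T₀ = (1.40605 − 1) × 290 = 118 K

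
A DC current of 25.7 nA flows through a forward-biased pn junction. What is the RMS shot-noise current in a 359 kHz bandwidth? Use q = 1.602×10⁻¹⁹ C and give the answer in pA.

I_n = √(2qI·B)
2qI·B = 2 × 1.602×10⁻¹⁹ × 2.57×10⁻⁸ × 3.59×10⁵ = 2.96×10⁻²¹ A²
I_n = √(2.96×10⁻²¹) = 5.44×10⁻¹¹ A = 54.4 pA

54.4 pA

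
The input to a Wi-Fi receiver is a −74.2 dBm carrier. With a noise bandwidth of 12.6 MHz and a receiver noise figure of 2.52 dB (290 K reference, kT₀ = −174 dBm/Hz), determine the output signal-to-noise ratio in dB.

26.3 dB

Noise floor: N = −174 + 10 log₁₀(B) + NF
10 log₁₀(1.26×10⁷) = 71 dB
N = −174 + 71 + 2.52 = −100.48 dBm
SNR = P_sig − N = −74.2 − (−100.48) = 26.28 dB → 26.3 dB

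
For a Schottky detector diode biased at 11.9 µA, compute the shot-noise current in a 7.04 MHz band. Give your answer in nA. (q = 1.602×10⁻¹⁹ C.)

5.18 nA

I_n = √(2qI·B)
2qI·B = 2 × 1.602×10⁻¹⁹ × 1.19×10⁻⁵ × 7.04×10⁶ = 2.68×10⁻¹⁷ A²
I_n = √(2.68×10⁻¹⁷) = 5.18×10⁻⁹ A = 5.18 nA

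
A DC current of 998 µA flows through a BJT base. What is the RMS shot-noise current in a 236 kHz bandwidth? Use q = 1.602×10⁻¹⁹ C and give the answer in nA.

8.69 nA

I_n = √(2qI·B)
2qI·B = 2 × 1.602×10⁻¹⁹ × 9.98×10⁻⁴ × 2.36×10⁵ = 7.55×10⁻¹⁷ A²
I_n = √(7.55×10⁻¹⁷) = 8.69×10⁻⁹ A = 8.69 nA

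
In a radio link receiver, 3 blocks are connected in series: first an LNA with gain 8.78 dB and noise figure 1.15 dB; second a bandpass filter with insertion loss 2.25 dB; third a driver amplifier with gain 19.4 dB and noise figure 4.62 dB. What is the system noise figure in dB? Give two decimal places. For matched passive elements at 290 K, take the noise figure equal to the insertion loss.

Convert to linear (a loss of L dB is a gain of −L dB): F_i = 10^(NF_i/10), G_i = 10^(G_i,dB/10)
  Stage 1: F_1 = 10^(1.15/10) = 1.303, G_1 = 10^(8.78/10) = 7.551
  Stage 2: F_2 = 10^(2.25/10) = 1.679, G_2 = 10^(−2.25/10) = 0.5957
  Stage 3: F_3 = 10^(4.62/10) = 2.897, G_3 = 10^(19.4/10) = 87.10
Friis cascade:
  F = 1.303 + (1.679 − 1)/7.551 + (2.897 − 1)/4.498 = 1.815
NF = 10 log₁₀(1.815) = 2.59 dB

2.59 dB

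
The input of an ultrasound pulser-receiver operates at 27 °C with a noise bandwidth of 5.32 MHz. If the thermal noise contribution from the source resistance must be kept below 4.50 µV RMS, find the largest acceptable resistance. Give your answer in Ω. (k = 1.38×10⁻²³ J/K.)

230 Ω

T = 27 °C + 273.15 = 300.15 K
Johnson–Nyquist: V_n = √(4kTRB) ⇒ R = V_n² / (4kTB)
4kTB = 4 × 1.38×10⁻²³ × 300.15 × 5.32×10⁶ = 8.81×10⁻¹⁴
R = (4.50×10⁻⁶)² / 8.81×10⁻¹⁴ = 2.30×10² Ω = 230 Ω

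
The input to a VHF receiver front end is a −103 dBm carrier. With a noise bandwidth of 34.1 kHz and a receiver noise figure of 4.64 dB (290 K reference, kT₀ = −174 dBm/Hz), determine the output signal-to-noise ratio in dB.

21.0 dB

Noise floor: N = −174 + 10 log₁₀(B) + NF
10 log₁₀(3.41×10⁴) = 45.33 dB
N = −174 + 45.33 + 4.64 = −124.03 dBm
SNR = P_sig − N = −103 − (−124.03) = 21.03 dB → 21.0 dB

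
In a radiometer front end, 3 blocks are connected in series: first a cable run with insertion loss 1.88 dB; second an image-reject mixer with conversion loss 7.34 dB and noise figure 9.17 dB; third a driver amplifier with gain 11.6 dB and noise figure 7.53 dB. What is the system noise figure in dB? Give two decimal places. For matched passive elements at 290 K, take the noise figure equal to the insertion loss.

Convert to linear (a loss of L dB is a gain of −L dB): F_i = 10^(NF_i/10), G_i = 10^(G_i,dB/10)
  Stage 1: F_1 = 10^(1.88/10) = 1.542, G_1 = 10^(−1.88/10) = 0.6486
  Stage 2: F_2 = 10^(9.17/10) = 8.260, G_2 = 10^(−7.34/10) = 0.1845
  Stage 3: F_3 = 10^(7.53/10) = 5.662, G_3 = 10^(11.6/10) = 14.45
Friis cascade:
  F = 1.542 + (8.260 − 1)/0.6486 + (5.662 − 1)/0.1197 = 51.69
NF = 10 log₁₀(51.69) = 17.13 dB

17.13 dB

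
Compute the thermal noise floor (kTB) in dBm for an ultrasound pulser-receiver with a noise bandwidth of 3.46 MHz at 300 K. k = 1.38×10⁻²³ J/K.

−108.4 dBm

P_n = kTB = 1.38×10⁻²³ × 300 × 3.46×10⁶ = 1.43×10⁻¹⁴ W
In dBm: 10 log₁₀(1.43×10⁻¹⁴ / 10⁻³) = −108.4 dBm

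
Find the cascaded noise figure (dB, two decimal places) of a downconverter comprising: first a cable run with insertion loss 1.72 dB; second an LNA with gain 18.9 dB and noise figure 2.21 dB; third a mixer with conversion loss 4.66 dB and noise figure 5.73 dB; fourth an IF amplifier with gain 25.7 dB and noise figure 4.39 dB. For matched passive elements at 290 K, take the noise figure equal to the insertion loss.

4.19 dB

Convert to linear (a loss of L dB is a gain of −L dB): F_i = 10^(NF_i/10), G_i = 10^(G_i,dB/10)
  Stage 1: F_1 = 10^(1.72/10) = 1.486, G_1 = 10^(−1.72/10) = 0.6730
  Stage 2: F_2 = 10^(2.21/10) = 1.663, G_2 = 10^(18.9/10) = 77.62
  Stage 3: F_3 = 10^(5.73/10) = 3.741, G_3 = 10^(−4.66/10) = 0.3420
  Stage 4: F_4 = 10^(4.39/10) = 2.748, G_4 = 10^(25.7/10) = 371.5
Friis cascade:
  F = 1.486 + (1.663 − 1)/0.6730 + (3.741 − 1)/52.24 + (2.748 − 1)/17.86 = 2.622
NF = 10 log₁₀(2.622) = 4.19 dB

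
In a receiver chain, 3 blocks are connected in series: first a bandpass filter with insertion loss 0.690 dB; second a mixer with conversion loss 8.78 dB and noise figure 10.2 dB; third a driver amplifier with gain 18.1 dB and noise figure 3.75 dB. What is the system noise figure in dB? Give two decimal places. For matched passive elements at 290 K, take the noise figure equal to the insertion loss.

Convert to linear (a loss of L dB is a gain of −L dB): F_i = 10^(NF_i/10), G_i = 10^(G_i,dB/10)
  Stage 1: F_1 = 10^(0.690/10) = 1.172, G_1 = 10^(−0.690/10) = 0.8531
  Stage 2: F_2 = 10^(10.2/10) = 10.47, G_2 = 10^(−8.78/10) = 0.1324
  Stage 3: F_3 = 10^(3.75/10) = 2.371, G_3 = 10^(18.1/10) = 64.57
Friis cascade:
  F = 1.172 + (10.47 − 1)/0.8531 + (2.371 − 1)/0.1130 = 24.41
NF = 10 log₁₀(24.41) = 13.88 dB

13.88 dB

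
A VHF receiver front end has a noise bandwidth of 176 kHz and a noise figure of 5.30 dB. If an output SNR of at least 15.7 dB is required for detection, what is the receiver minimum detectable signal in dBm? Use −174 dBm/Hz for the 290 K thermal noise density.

Sensitivity = −174 + 10 log₁₀(B) + NF + SNR_min
= −174 + 52.46 + 5.30 + 15.7
= −100.54 dBm → −100.5 dBm

−100.5 dBm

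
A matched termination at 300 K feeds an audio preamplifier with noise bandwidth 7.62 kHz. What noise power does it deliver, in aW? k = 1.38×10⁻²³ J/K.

31.5 aW

P_n = kTB = 1.38×10⁻²³ × 300 × 7.62×10³ = 3.15×10⁻¹⁷ W = 31.5 aW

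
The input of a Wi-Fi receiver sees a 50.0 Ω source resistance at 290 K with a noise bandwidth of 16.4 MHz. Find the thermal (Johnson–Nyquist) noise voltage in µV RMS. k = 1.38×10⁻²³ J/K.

V_n = √(4kTRB)
4kTRB = 4 × 1.38×10⁻²³ × 290 × 5.00×10¹ × 1.64×10⁷ = 1.31×10⁻¹¹ V²
V_n = √(1.31×10⁻¹¹) = 3.62×10⁻⁶ V = 3.62 µV

3.62 µV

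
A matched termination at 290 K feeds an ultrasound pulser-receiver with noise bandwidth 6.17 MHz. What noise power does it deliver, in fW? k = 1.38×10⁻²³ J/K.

P_n = kTB = 1.38×10⁻²³ × 290 × 6.17×10⁶ = 2.47×10⁻¹⁴ W = 24.7 fW

24.7 fW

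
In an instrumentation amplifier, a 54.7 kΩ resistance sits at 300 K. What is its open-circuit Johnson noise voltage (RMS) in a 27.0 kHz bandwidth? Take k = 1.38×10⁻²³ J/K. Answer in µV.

V_n = √(4kTRB)
4kTRB = 4 × 1.38×10⁻²³ × 300 × 5.47×10⁴ × 2.70×10⁴ = 2.45×10⁻¹¹ V²
V_n = √(2.45×10⁻¹¹) = 4.95×10⁻⁶ V = 4.95 µV

4.95 µV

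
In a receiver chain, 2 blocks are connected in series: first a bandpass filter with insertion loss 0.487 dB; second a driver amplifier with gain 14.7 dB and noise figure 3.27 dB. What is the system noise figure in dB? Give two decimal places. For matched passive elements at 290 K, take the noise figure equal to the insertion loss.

Convert to linear (a loss of L dB is a gain of −L dB): F_i = 10^(NF_i/10), G_i = 10^(G_i,dB/10)
  Stage 1: F_1 = 10^(0.487/10) = 1.119, G_1 = 10^(−0.487/10) = 0.8939
  Stage 2: F_2 = 10^(3.27/10) = 2.123, G_2 = 10^(14.7/10) = 29.51
Friis cascade:
  F = 1.119 + (2.123 − 1)/0.8939 = 2.375
NF = 10 log₁₀(2.375) = 3.76 dB

3.76 dB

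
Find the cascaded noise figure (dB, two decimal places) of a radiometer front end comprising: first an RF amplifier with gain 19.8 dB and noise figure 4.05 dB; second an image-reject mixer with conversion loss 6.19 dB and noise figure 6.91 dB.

4.12 dB

Convert to linear (a loss of L dB is a gain of −L dB): F_i = 10^(NF_i/10), G_i = 10^(G_i,dB/10)
  Stage 1: F_1 = 10^(4.05/10) = 2.541, G_1 = 10^(19.8/10) = 95.50
  Stage 2: F_2 = 10^(6.91/10) = 4.909, G_2 = 10^(−6.19/10) = 0.2404
Friis cascade:
  F = 2.541 + (4.909 − 1)/95.50 = 2.582
NF = 10 log₁₀(2.582) = 4.12 dB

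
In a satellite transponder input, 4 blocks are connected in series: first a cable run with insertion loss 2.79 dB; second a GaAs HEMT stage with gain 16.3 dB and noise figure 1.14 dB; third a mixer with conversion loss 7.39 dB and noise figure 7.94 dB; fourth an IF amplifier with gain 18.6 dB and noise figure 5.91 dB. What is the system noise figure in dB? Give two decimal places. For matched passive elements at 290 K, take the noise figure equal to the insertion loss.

5.33 dB

Convert to linear (a loss of L dB is a gain of −L dB): F_i = 10^(NF_i/10), G_i = 10^(G_i,dB/10)
  Stage 1: F_1 = 10^(2.79/10) = 1.901, G_1 = 10^(−2.79/10) = 0.5260
  Stage 2: F_2 = 10^(1.14/10) = 1.300, G_2 = 10^(16.3/10) = 42.66
  Stage 3: F_3 = 10^(7.94/10) = 6.223, G_3 = 10^(−7.39/10) = 0.1824
  Stage 4: F_4 = 10^(5.91/10) = 3.899, G_4 = 10^(18.6/10) = 72.44
Friis cascade:
  F = 1.901 + (1.300 − 1)/0.5260 + (6.223 − 1)/22.44 + (3.899 − 1)/4.093 = 3.413
NF = 10 log₁₀(3.413) = 5.33 dB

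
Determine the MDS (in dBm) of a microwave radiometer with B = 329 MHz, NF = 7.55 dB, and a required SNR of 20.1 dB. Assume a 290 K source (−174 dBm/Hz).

−61.2 dBm

Sensitivity = −174 + 10 log₁₀(B) + NF + SNR_min
= −174 + 85.17 + 7.55 + 20.1
= −61.18 dBm → −61.2 dBm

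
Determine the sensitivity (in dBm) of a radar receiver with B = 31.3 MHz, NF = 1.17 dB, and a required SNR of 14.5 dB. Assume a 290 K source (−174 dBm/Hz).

−83.4 dBm

Sensitivity = −174 + 10 log₁₀(B) + NF + SNR_min
= −174 + 74.96 + 1.17 + 14.5
= −83.37 dBm → −83.4 dBm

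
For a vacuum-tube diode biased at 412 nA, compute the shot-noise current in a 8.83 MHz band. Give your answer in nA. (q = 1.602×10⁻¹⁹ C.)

I_n = √(2qI·B)
2qI·B = 2 × 1.602×10⁻¹⁹ × 4.12×10⁻⁷ × 8.83×10⁶ = 1.17×10⁻¹⁸ A²
I_n = √(1.17×10⁻¹⁸) = 1.08×10⁻⁹ A = 1.08 nA

1.08 nA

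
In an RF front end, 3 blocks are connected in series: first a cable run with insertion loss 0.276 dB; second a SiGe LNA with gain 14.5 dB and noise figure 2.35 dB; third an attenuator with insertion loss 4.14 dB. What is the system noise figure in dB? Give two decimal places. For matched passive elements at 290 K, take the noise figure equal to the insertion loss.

Convert to linear (a loss of L dB is a gain of −L dB): F_i = 10^(NF_i/10), G_i = 10^(G_i,dB/10)
  Stage 1: F_1 = 10^(0.276/10) = 1.066, G_1 = 10^(−0.276/10) = 0.9384
  Stage 2: F_2 = 10^(2.35/10) = 1.718, G_2 = 10^(14.5/10) = 28.18
  Stage 3: F_3 = 10^(4.14/10) = 2.594, G_3 = 10^(−4.14/10) = 0.3855
Friis cascade:
  F = 1.066 + (1.718 − 1)/0.9384 + (2.594 − 1)/26.45 = 1.891
NF = 10 log₁₀(1.891) = 2.77 dB

2.77 dB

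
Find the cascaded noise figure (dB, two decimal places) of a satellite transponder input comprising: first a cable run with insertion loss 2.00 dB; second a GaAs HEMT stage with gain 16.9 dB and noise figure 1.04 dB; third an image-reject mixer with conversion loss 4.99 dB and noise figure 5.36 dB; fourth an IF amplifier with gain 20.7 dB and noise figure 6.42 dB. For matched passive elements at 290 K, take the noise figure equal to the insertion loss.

Convert to linear (a loss of L dB is a gain of −L dB): F_i = 10^(NF_i/10), G_i = 10^(G_i,dB/10)
  Stage 1: F_1 = 10^(2.00/10) = 1.585, G_1 = 10^(−2.00/10) = 0.6310
  Stage 2: F_2 = 10^(1.04/10) = 1.271, G_2 = 10^(16.9/10) = 48.98
  Stage 3: F_3 = 10^(5.36/10) = 3.436, G_3 = 10^(−4.99/10) = 0.3170
  Stage 4: F_4 = 10^(6.42/10) = 4.385, G_4 = 10^(20.7/10) = 117.5
Friis cascade:
  F = 1.585 + (1.271 − 1)/0.6310 + (3.436 − 1)/30.90 + (4.385 − 1)/9.795 = 2.438
NF = 10 log₁₀(2.438) = 3.87 dB

3.87 dB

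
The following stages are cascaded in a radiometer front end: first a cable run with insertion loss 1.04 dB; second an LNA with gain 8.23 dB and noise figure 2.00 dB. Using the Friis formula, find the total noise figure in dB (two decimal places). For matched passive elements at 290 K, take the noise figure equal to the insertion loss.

Convert to linear (a loss of L dB is a gain of −L dB): F_i = 10^(NF_i/10), G_i = 10^(G_i,dB/10)
  Stage 1: F_1 = 10^(1.04/10) = 1.271, G_1 = 10^(−1.04/10) = 0.7870
  Stage 2: F_2 = 10^(2.00/10) = 1.585, G_2 = 10^(8.23/10) = 6.653
Friis cascade:
  F = 1.271 + (1.585 − 1)/0.7870 = 2.014
NF = 10 log₁₀(2.014) = 3.04 dB

3.04 dB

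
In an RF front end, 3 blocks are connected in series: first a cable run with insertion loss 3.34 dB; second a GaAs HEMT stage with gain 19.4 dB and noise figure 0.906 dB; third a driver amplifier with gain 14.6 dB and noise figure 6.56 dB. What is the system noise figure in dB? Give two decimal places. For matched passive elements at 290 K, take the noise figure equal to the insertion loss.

4.39 dB

Convert to linear (a loss of L dB is a gain of −L dB): F_i = 10^(NF_i/10), G_i = 10^(G_i,dB/10)
  Stage 1: F_1 = 10^(3.34/10) = 2.158, G_1 = 10^(−3.34/10) = 0.4634
  Stage 2: F_2 = 10^(0.906/10) = 1.232, G_2 = 10^(19.4/10) = 87.10
  Stage 3: F_3 = 10^(6.56/10) = 4.529, G_3 = 10^(14.6/10) = 28.84
Friis cascade:
  F = 2.158 + (1.232 − 1)/0.4634 + (4.529 − 1)/40.36 = 2.746
NF = 10 log₁₀(2.746) = 4.39 dB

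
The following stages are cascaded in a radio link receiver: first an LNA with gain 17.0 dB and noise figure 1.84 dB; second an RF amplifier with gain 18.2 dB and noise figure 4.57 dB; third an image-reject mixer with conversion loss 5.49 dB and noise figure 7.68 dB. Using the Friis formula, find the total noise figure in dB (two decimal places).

Convert to linear (a loss of L dB is a gain of −L dB): F_i = 10^(NF_i/10), G_i = 10^(G_i,dB/10)
  Stage 1: F_1 = 10^(1.84/10) = 1.528, G_1 = 10^(17.0/10) = 50.12
  Stage 2: F_2 = 10^(4.57/10) = 2.864, G_2 = 10^(18.2/10) = 66.07
  Stage 3: F_3 = 10^(7.68/10) = 5.861, G_3 = 10^(−5.49/10) = 0.2825
Friis cascade:
  F = 1.528 + (2.864 − 1)/50.12 + (5.861 − 1)/3311 = 1.566
NF = 10 log₁₀(1.566) = 1.95 dB

1.95 dB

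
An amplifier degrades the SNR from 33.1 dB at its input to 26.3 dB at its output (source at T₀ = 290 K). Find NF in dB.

NF (dB) = SNR_in(dB) − SNR_out(dB) when the source is at T₀
NF = 33.1 − 26.3 = 6.8 dB

6.8 dB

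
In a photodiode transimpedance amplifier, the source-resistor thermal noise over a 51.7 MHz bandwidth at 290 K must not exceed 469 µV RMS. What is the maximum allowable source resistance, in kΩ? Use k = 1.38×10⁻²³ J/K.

Johnson–Nyquist: V_n = √(4kTRB) ⇒ R = V_n² / (4kTB)
4kTB = 4 × 1.38×10⁻²³ × 290 × 5.17×10⁷ = 8.28×10⁻¹³
R = (4.69×10⁻⁴)² / 8.28×10⁻¹³ = 2.66×10⁵ Ω = 266 kΩ

266 kΩ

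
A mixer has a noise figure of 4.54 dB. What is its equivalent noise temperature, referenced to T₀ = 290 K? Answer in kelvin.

535 K

F = 10^(4.54/10) = 2.84446
T_e = (F − 1)·T₀ = (2.84446 − 1) × 290 = 535 K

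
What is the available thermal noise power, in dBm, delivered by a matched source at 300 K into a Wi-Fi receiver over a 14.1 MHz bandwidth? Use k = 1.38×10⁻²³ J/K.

P_n = kTB = 1.38×10⁻²³ × 300 × 1.41×10⁷ = 5.84×10⁻¹⁴ W
In dBm: 10 log₁₀(5.84×10⁻¹⁴ / 10⁻³) = −102.3 dBm

−102.3 dBm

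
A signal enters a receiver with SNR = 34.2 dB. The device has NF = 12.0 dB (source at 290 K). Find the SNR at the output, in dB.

22.2 dB

By definition F = SNR_in/SNR_out, so in dB: SNR_out = SNR_in − NF
SNR_out = 34.2 − 12.0 = 22.2 dB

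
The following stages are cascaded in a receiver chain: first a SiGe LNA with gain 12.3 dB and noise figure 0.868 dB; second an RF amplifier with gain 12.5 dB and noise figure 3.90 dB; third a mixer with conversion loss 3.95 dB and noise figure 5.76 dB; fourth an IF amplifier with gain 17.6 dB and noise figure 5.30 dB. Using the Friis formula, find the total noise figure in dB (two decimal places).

Convert to linear (a loss of L dB is a gain of −L dB): F_i = 10^(NF_i/10), G_i = 10^(G_i,dB/10)
  Stage 1: F_1 = 10^(0.868/10) = 1.221, G_1 = 10^(12.3/10) = 16.98
  Stage 2: F_2 = 10^(3.90/10) = 2.455, G_2 = 10^(12.5/10) = 17.78
  Stage 3: F_3 = 10^(5.76/10) = 3.767, G_3 = 10^(−3.95/10) = 0.4027
  Stage 4: F_4 = 10^(5.30/10) = 3.388, G_4 = 10^(17.6/10) = 57.54
Friis cascade:
  F = 1.221 + (2.455 − 1)/16.98 + (3.767 − 1)/302.0 + (3.388 − 1)/121.6 = 1.336
NF = 10 log₁₀(1.336) = 1.26 dB

1.26 dB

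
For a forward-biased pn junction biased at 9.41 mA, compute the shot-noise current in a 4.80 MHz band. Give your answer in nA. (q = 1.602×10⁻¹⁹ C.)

I_n = √(2qI·B)
2qI·B = 2 × 1.602×10⁻¹⁹ × 9.41×10⁻³ × 4.80×10⁶ = 1.45×10⁻¹⁴ A²
I_n = √(1.45×10⁻¹⁴) = 1.20×10⁻⁷ A = 120 nA

120 nA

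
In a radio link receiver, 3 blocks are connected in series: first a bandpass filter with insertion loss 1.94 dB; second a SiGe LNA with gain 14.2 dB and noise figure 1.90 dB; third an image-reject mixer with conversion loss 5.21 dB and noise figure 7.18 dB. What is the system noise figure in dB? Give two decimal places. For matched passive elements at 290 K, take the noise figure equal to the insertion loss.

4.27 dB

Convert to linear (a loss of L dB is a gain of −L dB): F_i = 10^(NF_i/10), G_i = 10^(G_i,dB/10)
  Stage 1: F_1 = 10^(1.94/10) = 1.563, G_1 = 10^(−1.94/10) = 0.6397
  Stage 2: F_2 = 10^(1.90/10) = 1.549, G_2 = 10^(14.2/10) = 26.30
  Stage 3: F_3 = 10^(7.18/10) = 5.224, G_3 = 10^(−5.21/10) = 0.3013
Friis cascade:
  F = 1.563 + (1.549 − 1)/0.6397 + (5.224 − 1)/16.83 = 2.672
NF = 10 log₁₀(2.672) = 4.27 dB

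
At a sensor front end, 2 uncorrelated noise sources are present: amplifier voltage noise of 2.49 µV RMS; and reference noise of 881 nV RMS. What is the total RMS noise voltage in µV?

2.64 µV

Uncorrelated sources add in power (mean-square): V_tot = √(ΣV_i²)
V_tot = √[(2.49×10⁻⁶)² + (8.81×10⁻⁷)²] = 2.64×10⁻⁶ V = 2.64 µV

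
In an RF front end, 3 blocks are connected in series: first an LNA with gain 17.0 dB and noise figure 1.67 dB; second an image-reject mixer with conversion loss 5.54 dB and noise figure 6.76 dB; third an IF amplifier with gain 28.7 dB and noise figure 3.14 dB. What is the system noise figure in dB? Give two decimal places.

2.09 dB

Convert to linear (a loss of L dB is a gain of −L dB): F_i = 10^(NF_i/10), G_i = 10^(G_i,dB/10)
  Stage 1: F_1 = 10^(1.67/10) = 1.469, G_1 = 10^(17.0/10) = 50.12
  Stage 2: F_2 = 10^(6.76/10) = 4.742, G_2 = 10^(−5.54/10) = 0.2793
  Stage 3: F_3 = 10^(3.14/10) = 2.061, G_3 = 10^(28.7/10) = 741.3
Friis cascade:
  F = 1.469 + (4.742 − 1)/50.12 + (2.061 − 1)/14.00 = 1.619
NF = 10 log₁₀(1.619) = 2.09 dB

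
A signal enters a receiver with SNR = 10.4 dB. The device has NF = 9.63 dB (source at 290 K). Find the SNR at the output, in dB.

By definition F = SNR_in/SNR_out, so in dB: SNR_out = SNR_in − NF
SNR_out = 10.4 − 9.63 = 0.77 dB

0.77 dB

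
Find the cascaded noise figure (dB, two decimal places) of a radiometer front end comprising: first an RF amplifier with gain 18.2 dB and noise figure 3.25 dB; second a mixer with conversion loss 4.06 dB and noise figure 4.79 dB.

3.31 dB

Convert to linear (a loss of L dB is a gain of −L dB): F_i = 10^(NF_i/10), G_i = 10^(G_i,dB/10)
  Stage 1: F_1 = 10^(3.25/10) = 2.113, G_1 = 10^(18.2/10) = 66.07
  Stage 2: F_2 = 10^(4.79/10) = 3.013, G_2 = 10^(−4.06/10) = 0.3926
Friis cascade:
  F = 2.113 + (3.013 − 1)/66.07 = 2.144
NF = 10 log₁₀(2.144) = 3.31 dB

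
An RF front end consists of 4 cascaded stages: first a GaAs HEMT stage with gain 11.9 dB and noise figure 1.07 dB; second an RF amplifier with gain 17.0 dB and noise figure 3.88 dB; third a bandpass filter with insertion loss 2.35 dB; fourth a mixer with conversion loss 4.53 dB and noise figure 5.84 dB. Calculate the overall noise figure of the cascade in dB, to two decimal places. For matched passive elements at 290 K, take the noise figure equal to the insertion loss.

Convert to linear (a loss of L dB is a gain of −L dB): F_i = 10^(NF_i/10), G_i = 10^(G_i,dB/10)
  Stage 1: F_1 = 10^(1.07/10) = 1.279, G_1 = 10^(11.9/10) = 15.49
  Stage 2: F_2 = 10^(3.88/10) = 2.443, G_2 = 10^(17.0/10) = 50.12
  Stage 3: F_3 = 10^(2.35/10) = 1.718, G_3 = 10^(−2.35/10) = 0.5821
  Stage 4: F_4 = 10^(5.84/10) = 3.837, G_4 = 10^(−4.53/10) = 0.3524
Friis cascade:
  F = 1.279 + (2.443 − 1)/15.49 + (1.718 − 1)/776.2 + (3.837 − 1)/451.9 = 1.380
NF = 10 log₁₀(1.380) = 1.40 dB

1.40 dB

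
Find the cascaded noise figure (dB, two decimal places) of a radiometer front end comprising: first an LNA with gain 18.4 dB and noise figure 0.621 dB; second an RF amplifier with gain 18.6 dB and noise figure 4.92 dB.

0.73 dB

Convert to linear (a loss of L dB is a gain of −L dB): F_i = 10^(NF_i/10), G_i = 10^(G_i,dB/10)
  Stage 1: F_1 = 10^(0.621/10) = 1.154, G_1 = 10^(18.4/10) = 69.18
  Stage 2: F_2 = 10^(4.92/10) = 3.105, G_2 = 10^(18.6/10) = 72.44
Friis cascade:
  F = 1.154 + (3.105 − 1)/69.18 = 1.184
NF = 10 log₁₀(1.184) = 0.73 dB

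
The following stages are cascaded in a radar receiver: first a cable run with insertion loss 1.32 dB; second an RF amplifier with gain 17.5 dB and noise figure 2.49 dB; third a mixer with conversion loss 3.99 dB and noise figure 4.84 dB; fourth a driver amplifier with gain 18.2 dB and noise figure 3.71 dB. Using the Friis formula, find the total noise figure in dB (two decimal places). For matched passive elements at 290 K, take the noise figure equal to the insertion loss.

4.04 dB

Convert to linear (a loss of L dB is a gain of −L dB): F_i = 10^(NF_i/10), G_i = 10^(G_i,dB/10)
  Stage 1: F_1 = 10^(1.32/10) = 1.355, G_1 = 10^(−1.32/10) = 0.7379
  Stage 2: F_2 = 10^(2.49/10) = 1.774, G_2 = 10^(17.5/10) = 56.23
  Stage 3: F_3 = 10^(4.84/10) = 3.048, G_3 = 10^(−3.99/10) = 0.3990
  Stage 4: F_4 = 10^(3.71/10) = 2.350, G_4 = 10^(18.2/10) = 66.07
Friis cascade:
  F = 1.355 + (1.774 − 1)/0.7379 + (3.048 − 1)/41.50 + (2.350 − 1)/16.56 = 2.535
NF = 10 log₁₀(2.535) = 4.04 dB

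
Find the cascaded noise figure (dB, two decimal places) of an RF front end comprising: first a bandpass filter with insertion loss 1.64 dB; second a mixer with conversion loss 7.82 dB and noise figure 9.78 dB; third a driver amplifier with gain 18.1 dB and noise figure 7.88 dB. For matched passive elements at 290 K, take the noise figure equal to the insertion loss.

Convert to linear (a loss of L dB is a gain of −L dB): F_i = 10^(NF_i/10), G_i = 10^(G_i,dB/10)
  Stage 1: F_1 = 10^(1.64/10) = 1.459, G_1 = 10^(−1.64/10) = 0.6855
  Stage 2: F_2 = 10^(9.78/10) = 9.506, G_2 = 10^(−7.82/10) = 0.1652
  Stage 3: F_3 = 10^(7.88/10) = 6.138, G_3 = 10^(18.1/10) = 64.57
Friis cascade:
  F = 1.459 + (9.506 − 1)/0.6855 + (6.138 − 1)/0.1132 = 59.24
NF = 10 log₁₀(59.24) = 17.73 dB

17.73 dB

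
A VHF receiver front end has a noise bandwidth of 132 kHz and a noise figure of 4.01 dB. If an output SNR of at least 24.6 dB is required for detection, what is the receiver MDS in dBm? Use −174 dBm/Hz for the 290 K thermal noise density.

−94.2 dBm

Sensitivity = −174 + 10 log₁₀(B) + NF + SNR_min
= −174 + 51.21 + 4.01 + 24.6
= −94.18 dBm → −94.2 dBm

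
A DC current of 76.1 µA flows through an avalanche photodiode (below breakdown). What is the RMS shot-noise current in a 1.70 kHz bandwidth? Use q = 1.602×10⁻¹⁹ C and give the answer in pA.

204 pA

I_n = √(2qI·B)
2qI·B = 2 × 1.602×10⁻¹⁹ × 7.61×10⁻⁵ × 1.70×10³ = 4.15×10⁻²⁰ A²
I_n = √(4.15×10⁻²⁰) = 2.04×10⁻¹⁰ A = 204 pA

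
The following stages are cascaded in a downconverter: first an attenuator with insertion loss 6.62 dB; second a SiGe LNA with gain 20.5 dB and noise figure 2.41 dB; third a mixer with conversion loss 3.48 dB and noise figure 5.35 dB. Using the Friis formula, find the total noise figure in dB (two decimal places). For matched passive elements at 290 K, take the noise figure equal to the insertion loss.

9.08 dB

Convert to linear (a loss of L dB is a gain of −L dB): F_i = 10^(NF_i/10), G_i = 10^(G_i,dB/10)
  Stage 1: F_1 = 10^(6.62/10) = 4.592, G_1 = 10^(−6.62/10) = 0.2178
  Stage 2: F_2 = 10^(2.41/10) = 1.742, G_2 = 10^(20.5/10) = 112.2
  Stage 3: F_3 = 10^(5.35/10) = 3.428, G_3 = 10^(−3.48/10) = 0.4487
Friis cascade:
  F = 4.592 + (1.742 − 1)/0.2178 + (3.428 − 1)/24.43 = 8.098
NF = 10 log₁₀(8.098) = 9.08 dB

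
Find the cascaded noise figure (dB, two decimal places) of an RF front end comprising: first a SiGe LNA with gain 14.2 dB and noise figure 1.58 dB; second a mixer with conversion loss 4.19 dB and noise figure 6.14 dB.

1.92 dB

Convert to linear (a loss of L dB is a gain of −L dB): F_i = 10^(NF_i/10), G_i = 10^(G_i,dB/10)
  Stage 1: F_1 = 10^(1.58/10) = 1.439, G_1 = 10^(14.2/10) = 26.30
  Stage 2: F_2 = 10^(6.14/10) = 4.111, G_2 = 10^(−4.19/10) = 0.3811
Friis cascade:
  F = 1.439 + (4.111 − 1)/26.30 = 1.557
NF = 10 log₁₀(1.557) = 1.92 dB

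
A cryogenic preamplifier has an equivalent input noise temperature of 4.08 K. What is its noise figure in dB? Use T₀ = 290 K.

F = 1 + T_e/T₀ = 1 + 4.08/290 = 1.01407
NF = 10 log₁₀(1.01407) = 0.061 dB

0.061 dB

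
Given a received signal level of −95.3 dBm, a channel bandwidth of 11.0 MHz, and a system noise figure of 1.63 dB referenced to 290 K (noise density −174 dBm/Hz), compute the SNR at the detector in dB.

Noise floor: N = −174 + 10 log₁₀(B) + NF
10 log₁₀(1.10×10⁷) = 70.41 dB
N = −174 + 70.41 + 1.63 = −101.96 dBm
SNR = P_sig − N = −95.3 − (−101.96) = 6.66 dB → 6.7 dB

6.7 dB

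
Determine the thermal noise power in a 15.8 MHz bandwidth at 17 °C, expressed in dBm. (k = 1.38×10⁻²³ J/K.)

−102.0 dBm

T = 17 °C + 273.15 = 290.15 K
P_n = kTB = 1.38×10⁻²³ × 290.15 × 1.58×10⁷ = 6.33×10⁻¹⁴ W
In dBm: 10 log₁₀(6.33×10⁻¹⁴ / 10⁻³) = −102.0 dBm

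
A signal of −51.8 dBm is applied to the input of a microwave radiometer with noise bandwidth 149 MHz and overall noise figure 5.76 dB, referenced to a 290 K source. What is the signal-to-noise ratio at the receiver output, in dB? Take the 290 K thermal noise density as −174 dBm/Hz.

34.7 dB

Noise floor: N = −174 + 10 log₁₀(B) + NF
10 log₁₀(1.49×10⁸) = 81.73 dB
N = −174 + 81.73 + 5.76 = −86.51 dBm
SNR = P_sig − N = −51.8 − (−86.51) = 34.71 dB → 34.7 dB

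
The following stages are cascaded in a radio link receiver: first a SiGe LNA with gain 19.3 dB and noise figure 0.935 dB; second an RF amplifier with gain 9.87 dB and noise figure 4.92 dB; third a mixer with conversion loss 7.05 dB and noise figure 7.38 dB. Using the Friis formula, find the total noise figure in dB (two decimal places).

1.04 dB

Convert to linear (a loss of L dB is a gain of −L dB): F_i = 10^(NF_i/10), G_i = 10^(G_i,dB/10)
  Stage 1: F_1 = 10^(0.935/10) = 1.240, G_1 = 10^(19.3/10) = 85.11
  Stage 2: F_2 = 10^(4.92/10) = 3.105, G_2 = 10^(9.87/10) = 9.705
  Stage 3: F_3 = 10^(7.38/10) = 5.470, G_3 = 10^(−7.05/10) = 0.1972
Friis cascade:
  F = 1.240 + (3.105 − 1)/85.11 + (5.470 − 1)/826.0 = 1.270
NF = 10 log₁₀(1.270) = 1.04 dB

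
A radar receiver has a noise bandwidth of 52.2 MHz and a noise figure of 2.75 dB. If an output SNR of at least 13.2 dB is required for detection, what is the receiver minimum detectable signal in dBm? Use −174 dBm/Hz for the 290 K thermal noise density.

−80.9 dBm

Sensitivity = −174 + 10 log₁₀(B) + NF + SNR_min
= −174 + 77.18 + 2.75 + 13.2
= −80.87 dBm → −80.9 dBm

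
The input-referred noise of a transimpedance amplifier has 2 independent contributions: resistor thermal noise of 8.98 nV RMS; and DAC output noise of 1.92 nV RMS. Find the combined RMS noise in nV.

9.18 nV

Uncorrelated sources add in power (mean-square): V_tot = √(ΣV_i²)
V_tot = √[(8.98×10⁻⁹)² + (1.92×10⁻⁹)²] = 9.18×10⁻⁹ V = 9.18 nV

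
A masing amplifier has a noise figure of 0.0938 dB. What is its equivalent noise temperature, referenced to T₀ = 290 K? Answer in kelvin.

6.33 K

F = 10^(0.0938/10) = 1.02183
T_e = (F − 1)·T₀ = (1.02183 − 1) × 290 = 6.33 K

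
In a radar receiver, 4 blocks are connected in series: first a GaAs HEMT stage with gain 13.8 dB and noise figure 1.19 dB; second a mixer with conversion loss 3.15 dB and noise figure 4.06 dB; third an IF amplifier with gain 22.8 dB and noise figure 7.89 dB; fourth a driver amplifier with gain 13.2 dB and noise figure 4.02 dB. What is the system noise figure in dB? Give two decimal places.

Convert to linear (a loss of L dB is a gain of −L dB): F_i = 10^(NF_i/10), G_i = 10^(G_i,dB/10)
  Stage 1: F_1 = 10^(1.19/10) = 1.315, G_1 = 10^(13.8/10) = 23.99
  Stage 2: F_2 = 10^(4.06/10) = 2.547, G_2 = 10^(−3.15/10) = 0.4842
  Stage 3: F_3 = 10^(7.89/10) = 6.152, G_3 = 10^(22.8/10) = 190.5
  Stage 4: F_4 = 10^(4.02/10) = 2.523, G_4 = 10^(13.2/10) = 20.89
Friis cascade:
  F = 1.315 + (2.547 − 1)/23.99 + (6.152 − 1)/11.61 + (2.523 − 1)/2213 = 1.824
NF = 10 log₁₀(1.824) = 2.61 dB

2.61 dB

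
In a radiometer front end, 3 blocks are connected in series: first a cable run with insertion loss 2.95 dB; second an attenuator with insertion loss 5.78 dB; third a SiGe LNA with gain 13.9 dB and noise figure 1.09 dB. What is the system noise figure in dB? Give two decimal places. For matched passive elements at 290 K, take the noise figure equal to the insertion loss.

9.82 dB

Convert to linear (a loss of L dB is a gain of −L dB): F_i = 10^(NF_i/10), G_i = 10^(G_i,dB/10)
  Stage 1: F_1 = 10^(2.95/10) = 1.972, G_1 = 10^(−2.95/10) = 0.5070
  Stage 2: F_2 = 10^(5.78/10) = 3.784, G_2 = 10^(−5.78/10) = 0.2642
  Stage 3: F_3 = 10^(1.09/10) = 1.285, G_3 = 10^(13.9/10) = 24.55
Friis cascade:
  F = 1.972 + (3.784 − 1)/0.5070 + (1.285 − 1)/0.1340 = 9.594
NF = 10 log₁₀(9.594) = 9.82 dB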